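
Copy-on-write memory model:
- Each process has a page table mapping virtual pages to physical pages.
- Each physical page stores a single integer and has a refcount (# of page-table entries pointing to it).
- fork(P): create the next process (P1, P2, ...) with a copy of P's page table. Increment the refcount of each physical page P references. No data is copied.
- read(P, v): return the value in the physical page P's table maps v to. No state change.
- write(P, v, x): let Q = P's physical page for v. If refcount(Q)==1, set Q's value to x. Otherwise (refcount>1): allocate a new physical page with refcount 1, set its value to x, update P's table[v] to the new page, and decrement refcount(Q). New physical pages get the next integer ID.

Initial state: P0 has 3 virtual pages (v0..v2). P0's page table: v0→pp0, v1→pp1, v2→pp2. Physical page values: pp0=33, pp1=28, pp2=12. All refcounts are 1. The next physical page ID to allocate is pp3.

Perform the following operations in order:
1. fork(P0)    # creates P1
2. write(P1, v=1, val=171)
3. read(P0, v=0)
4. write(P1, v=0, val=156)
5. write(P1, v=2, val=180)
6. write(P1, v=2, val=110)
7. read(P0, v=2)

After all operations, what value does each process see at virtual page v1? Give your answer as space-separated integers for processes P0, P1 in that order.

Op 1: fork(P0) -> P1. 3 ppages; refcounts: pp0:2 pp1:2 pp2:2
Op 2: write(P1, v1, 171). refcount(pp1)=2>1 -> COPY to pp3. 4 ppages; refcounts: pp0:2 pp1:1 pp2:2 pp3:1
Op 3: read(P0, v0) -> 33. No state change.
Op 4: write(P1, v0, 156). refcount(pp0)=2>1 -> COPY to pp4. 5 ppages; refcounts: pp0:1 pp1:1 pp2:2 pp3:1 pp4:1
Op 5: write(P1, v2, 180). refcount(pp2)=2>1 -> COPY to pp5. 6 ppages; refcounts: pp0:1 pp1:1 pp2:1 pp3:1 pp4:1 pp5:1
Op 6: write(P1, v2, 110). refcount(pp5)=1 -> write in place. 6 ppages; refcounts: pp0:1 pp1:1 pp2:1 pp3:1 pp4:1 pp5:1
Op 7: read(P0, v2) -> 12. No state change.
P0: v1 -> pp1 = 28
P1: v1 -> pp3 = 171

Answer: 28 171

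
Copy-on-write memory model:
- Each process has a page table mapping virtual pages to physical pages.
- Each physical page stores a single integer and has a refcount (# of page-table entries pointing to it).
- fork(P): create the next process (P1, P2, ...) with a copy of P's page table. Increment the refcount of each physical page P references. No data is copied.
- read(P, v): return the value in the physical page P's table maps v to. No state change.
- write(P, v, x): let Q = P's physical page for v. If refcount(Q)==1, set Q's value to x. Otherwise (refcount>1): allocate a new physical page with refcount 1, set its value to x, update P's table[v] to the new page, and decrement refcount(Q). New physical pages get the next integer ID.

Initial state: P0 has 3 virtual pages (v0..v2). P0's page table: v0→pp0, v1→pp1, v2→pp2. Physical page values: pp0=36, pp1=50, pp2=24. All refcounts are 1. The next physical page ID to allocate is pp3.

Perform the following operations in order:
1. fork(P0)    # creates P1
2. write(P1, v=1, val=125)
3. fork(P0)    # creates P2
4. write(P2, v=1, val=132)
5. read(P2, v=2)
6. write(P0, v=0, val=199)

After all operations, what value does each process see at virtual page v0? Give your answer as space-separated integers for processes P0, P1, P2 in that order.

Answer: 199 36 36

Derivation:
Op 1: fork(P0) -> P1. 3 ppages; refcounts: pp0:2 pp1:2 pp2:2
Op 2: write(P1, v1, 125). refcount(pp1)=2>1 -> COPY to pp3. 4 ppages; refcounts: pp0:2 pp1:1 pp2:2 pp3:1
Op 3: fork(P0) -> P2. 4 ppages; refcounts: pp0:3 pp1:2 pp2:3 pp3:1
Op 4: write(P2, v1, 132). refcount(pp1)=2>1 -> COPY to pp4. 5 ppages; refcounts: pp0:3 pp1:1 pp2:3 pp3:1 pp4:1
Op 5: read(P2, v2) -> 24. No state change.
Op 6: write(P0, v0, 199). refcount(pp0)=3>1 -> COPY to pp5. 6 ppages; refcounts: pp0:2 pp1:1 pp2:3 pp3:1 pp4:1 pp5:1
P0: v0 -> pp5 = 199
P1: v0 -> pp0 = 36
P2: v0 -> pp0 = 36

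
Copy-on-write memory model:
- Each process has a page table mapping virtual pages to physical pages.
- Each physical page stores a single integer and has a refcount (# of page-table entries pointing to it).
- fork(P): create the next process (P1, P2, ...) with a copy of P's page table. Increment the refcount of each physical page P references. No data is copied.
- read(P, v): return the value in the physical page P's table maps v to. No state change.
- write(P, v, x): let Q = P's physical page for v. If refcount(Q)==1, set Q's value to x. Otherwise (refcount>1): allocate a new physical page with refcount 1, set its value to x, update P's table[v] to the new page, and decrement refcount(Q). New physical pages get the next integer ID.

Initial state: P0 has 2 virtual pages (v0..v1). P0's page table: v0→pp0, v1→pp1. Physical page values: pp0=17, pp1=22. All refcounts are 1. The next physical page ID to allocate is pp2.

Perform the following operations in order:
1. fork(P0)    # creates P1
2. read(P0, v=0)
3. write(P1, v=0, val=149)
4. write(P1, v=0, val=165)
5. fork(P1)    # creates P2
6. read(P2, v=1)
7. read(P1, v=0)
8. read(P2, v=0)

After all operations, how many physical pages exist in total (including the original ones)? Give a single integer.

Op 1: fork(P0) -> P1. 2 ppages; refcounts: pp0:2 pp1:2
Op 2: read(P0, v0) -> 17. No state change.
Op 3: write(P1, v0, 149). refcount(pp0)=2>1 -> COPY to pp2. 3 ppages; refcounts: pp0:1 pp1:2 pp2:1
Op 4: write(P1, v0, 165). refcount(pp2)=1 -> write in place. 3 ppages; refcounts: pp0:1 pp1:2 pp2:1
Op 5: fork(P1) -> P2. 3 ppages; refcounts: pp0:1 pp1:3 pp2:2
Op 6: read(P2, v1) -> 22. No state change.
Op 7: read(P1, v0) -> 165. No state change.
Op 8: read(P2, v0) -> 165. No state change.

Answer: 3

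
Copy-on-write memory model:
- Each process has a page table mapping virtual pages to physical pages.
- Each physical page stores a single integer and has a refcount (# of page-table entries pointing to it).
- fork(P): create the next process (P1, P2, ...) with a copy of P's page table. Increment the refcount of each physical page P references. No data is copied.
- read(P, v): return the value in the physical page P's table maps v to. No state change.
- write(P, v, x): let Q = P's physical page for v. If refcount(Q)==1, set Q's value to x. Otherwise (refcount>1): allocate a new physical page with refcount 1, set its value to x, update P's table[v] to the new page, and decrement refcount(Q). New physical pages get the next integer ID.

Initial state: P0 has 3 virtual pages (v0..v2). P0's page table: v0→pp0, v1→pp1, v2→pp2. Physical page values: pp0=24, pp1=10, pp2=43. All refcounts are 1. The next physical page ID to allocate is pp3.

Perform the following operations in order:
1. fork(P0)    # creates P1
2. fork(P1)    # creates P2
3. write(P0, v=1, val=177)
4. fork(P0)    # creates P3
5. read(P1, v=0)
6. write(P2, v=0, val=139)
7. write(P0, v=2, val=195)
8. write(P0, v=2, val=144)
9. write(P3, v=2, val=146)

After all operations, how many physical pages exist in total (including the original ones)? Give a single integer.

Op 1: fork(P0) -> P1. 3 ppages; refcounts: pp0:2 pp1:2 pp2:2
Op 2: fork(P1) -> P2. 3 ppages; refcounts: pp0:3 pp1:3 pp2:3
Op 3: write(P0, v1, 177). refcount(pp1)=3>1 -> COPY to pp3. 4 ppages; refcounts: pp0:3 pp1:2 pp2:3 pp3:1
Op 4: fork(P0) -> P3. 4 ppages; refcounts: pp0:4 pp1:2 pp2:4 pp3:2
Op 5: read(P1, v0) -> 24. No state change.
Op 6: write(P2, v0, 139). refcount(pp0)=4>1 -> COPY to pp4. 5 ppages; refcounts: pp0:3 pp1:2 pp2:4 pp3:2 pp4:1
Op 7: write(P0, v2, 195). refcount(pp2)=4>1 -> COPY to pp5. 6 ppages; refcounts: pp0:3 pp1:2 pp2:3 pp3:2 pp4:1 pp5:1
Op 8: write(P0, v2, 144). refcount(pp5)=1 -> write in place. 6 ppages; refcounts: pp0:3 pp1:2 pp2:3 pp3:2 pp4:1 pp5:1
Op 9: write(P3, v2, 146). refcount(pp2)=3>1 -> COPY to pp6. 7 ppages; refcounts: pp0:3 pp1:2 pp2:2 pp3:2 pp4:1 pp5:1 pp6:1

Answer: 7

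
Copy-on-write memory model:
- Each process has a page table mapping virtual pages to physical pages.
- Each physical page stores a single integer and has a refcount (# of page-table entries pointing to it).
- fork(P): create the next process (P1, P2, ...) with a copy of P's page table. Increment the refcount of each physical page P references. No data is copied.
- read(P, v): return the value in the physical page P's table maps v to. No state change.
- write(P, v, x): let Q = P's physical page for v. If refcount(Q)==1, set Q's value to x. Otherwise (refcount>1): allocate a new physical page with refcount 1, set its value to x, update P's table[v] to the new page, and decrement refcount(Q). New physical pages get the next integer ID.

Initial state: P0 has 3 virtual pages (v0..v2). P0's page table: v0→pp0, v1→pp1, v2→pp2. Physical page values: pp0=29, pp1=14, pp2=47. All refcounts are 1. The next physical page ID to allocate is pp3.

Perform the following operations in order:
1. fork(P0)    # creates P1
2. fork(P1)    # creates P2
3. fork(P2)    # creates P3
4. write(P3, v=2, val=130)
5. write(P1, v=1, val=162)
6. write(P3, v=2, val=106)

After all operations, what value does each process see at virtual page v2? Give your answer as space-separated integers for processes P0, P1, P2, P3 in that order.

Answer: 47 47 47 106

Derivation:
Op 1: fork(P0) -> P1. 3 ppages; refcounts: pp0:2 pp1:2 pp2:2
Op 2: fork(P1) -> P2. 3 ppages; refcounts: pp0:3 pp1:3 pp2:3
Op 3: fork(P2) -> P3. 3 ppages; refcounts: pp0:4 pp1:4 pp2:4
Op 4: write(P3, v2, 130). refcount(pp2)=4>1 -> COPY to pp3. 4 ppages; refcounts: pp0:4 pp1:4 pp2:3 pp3:1
Op 5: write(P1, v1, 162). refcount(pp1)=4>1 -> COPY to pp4. 5 ppages; refcounts: pp0:4 pp1:3 pp2:3 pp3:1 pp4:1
Op 6: write(P3, v2, 106). refcount(pp3)=1 -> write in place. 5 ppages; refcounts: pp0:4 pp1:3 pp2:3 pp3:1 pp4:1
P0: v2 -> pp2 = 47
P1: v2 -> pp2 = 47
P2: v2 -> pp2 = 47
P3: v2 -> pp3 = 106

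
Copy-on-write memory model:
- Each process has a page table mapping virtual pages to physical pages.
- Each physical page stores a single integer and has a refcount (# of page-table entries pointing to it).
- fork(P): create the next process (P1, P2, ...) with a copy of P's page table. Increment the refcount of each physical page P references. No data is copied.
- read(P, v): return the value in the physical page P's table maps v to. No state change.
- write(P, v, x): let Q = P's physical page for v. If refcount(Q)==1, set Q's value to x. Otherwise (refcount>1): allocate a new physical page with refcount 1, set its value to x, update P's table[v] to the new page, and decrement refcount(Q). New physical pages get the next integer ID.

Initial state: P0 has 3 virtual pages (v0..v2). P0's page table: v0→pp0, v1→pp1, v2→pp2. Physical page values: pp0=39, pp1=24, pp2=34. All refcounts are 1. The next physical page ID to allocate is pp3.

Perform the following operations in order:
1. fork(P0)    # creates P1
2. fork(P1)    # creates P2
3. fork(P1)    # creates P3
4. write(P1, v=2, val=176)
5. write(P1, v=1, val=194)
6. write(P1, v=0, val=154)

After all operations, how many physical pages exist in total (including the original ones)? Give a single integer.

Op 1: fork(P0) -> P1. 3 ppages; refcounts: pp0:2 pp1:2 pp2:2
Op 2: fork(P1) -> P2. 3 ppages; refcounts: pp0:3 pp1:3 pp2:3
Op 3: fork(P1) -> P3. 3 ppages; refcounts: pp0:4 pp1:4 pp2:4
Op 4: write(P1, v2, 176). refcount(pp2)=4>1 -> COPY to pp3. 4 ppages; refcounts: pp0:4 pp1:4 pp2:3 pp3:1
Op 5: write(P1, v1, 194). refcount(pp1)=4>1 -> COPY to pp4. 5 ppages; refcounts: pp0:4 pp1:3 pp2:3 pp3:1 pp4:1
Op 6: write(P1, v0, 154). refcount(pp0)=4>1 -> COPY to pp5. 6 ppages; refcounts: pp0:3 pp1:3 pp2:3 pp3:1 pp4:1 pp5:1

Answer: 6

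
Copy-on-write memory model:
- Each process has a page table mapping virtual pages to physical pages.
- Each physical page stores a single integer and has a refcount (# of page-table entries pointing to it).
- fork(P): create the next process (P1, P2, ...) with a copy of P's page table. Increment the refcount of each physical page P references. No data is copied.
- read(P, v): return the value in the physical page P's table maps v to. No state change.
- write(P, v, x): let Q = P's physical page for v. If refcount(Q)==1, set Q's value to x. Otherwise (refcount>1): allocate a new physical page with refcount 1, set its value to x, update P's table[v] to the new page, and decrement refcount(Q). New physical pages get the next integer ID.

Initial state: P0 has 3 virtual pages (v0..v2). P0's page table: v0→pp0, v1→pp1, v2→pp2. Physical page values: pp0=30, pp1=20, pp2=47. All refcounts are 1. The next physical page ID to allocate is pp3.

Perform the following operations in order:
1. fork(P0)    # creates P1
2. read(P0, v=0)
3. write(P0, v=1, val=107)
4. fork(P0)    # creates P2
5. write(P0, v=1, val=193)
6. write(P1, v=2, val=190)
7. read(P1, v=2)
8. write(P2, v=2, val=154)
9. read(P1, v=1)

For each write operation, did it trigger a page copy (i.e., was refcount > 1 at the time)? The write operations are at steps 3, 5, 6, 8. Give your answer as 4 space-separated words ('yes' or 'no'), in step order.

Op 1: fork(P0) -> P1. 3 ppages; refcounts: pp0:2 pp1:2 pp2:2
Op 2: read(P0, v0) -> 30. No state change.
Op 3: write(P0, v1, 107). refcount(pp1)=2>1 -> COPY to pp3. 4 ppages; refcounts: pp0:2 pp1:1 pp2:2 pp3:1
Op 4: fork(P0) -> P2. 4 ppages; refcounts: pp0:3 pp1:1 pp2:3 pp3:2
Op 5: write(P0, v1, 193). refcount(pp3)=2>1 -> COPY to pp4. 5 ppages; refcounts: pp0:3 pp1:1 pp2:3 pp3:1 pp4:1
Op 6: write(P1, v2, 190). refcount(pp2)=3>1 -> COPY to pp5. 6 ppages; refcounts: pp0:3 pp1:1 pp2:2 pp3:1 pp4:1 pp5:1
Op 7: read(P1, v2) -> 190. No state change.
Op 8: write(P2, v2, 154). refcount(pp2)=2>1 -> COPY to pp6. 7 ppages; refcounts: pp0:3 pp1:1 pp2:1 pp3:1 pp4:1 pp5:1 pp6:1
Op 9: read(P1, v1) -> 20. No state change.

yes yes yes yes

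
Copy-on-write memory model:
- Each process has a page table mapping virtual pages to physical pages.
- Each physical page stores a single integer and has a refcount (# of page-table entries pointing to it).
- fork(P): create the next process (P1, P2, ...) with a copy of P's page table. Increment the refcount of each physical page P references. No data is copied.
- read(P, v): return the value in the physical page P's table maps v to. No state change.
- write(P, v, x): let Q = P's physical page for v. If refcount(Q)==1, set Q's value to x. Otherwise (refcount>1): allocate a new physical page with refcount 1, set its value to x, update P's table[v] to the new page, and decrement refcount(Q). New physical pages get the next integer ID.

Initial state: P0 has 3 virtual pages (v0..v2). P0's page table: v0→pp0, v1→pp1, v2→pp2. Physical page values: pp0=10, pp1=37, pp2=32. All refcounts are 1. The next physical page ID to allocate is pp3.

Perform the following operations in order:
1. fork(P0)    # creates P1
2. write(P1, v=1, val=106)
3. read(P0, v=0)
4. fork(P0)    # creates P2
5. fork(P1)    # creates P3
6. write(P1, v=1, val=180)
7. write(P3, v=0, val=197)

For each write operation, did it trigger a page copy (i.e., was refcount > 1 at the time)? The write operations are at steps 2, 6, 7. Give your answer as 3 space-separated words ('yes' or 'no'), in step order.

Op 1: fork(P0) -> P1. 3 ppages; refcounts: pp0:2 pp1:2 pp2:2
Op 2: write(P1, v1, 106). refcount(pp1)=2>1 -> COPY to pp3. 4 ppages; refcounts: pp0:2 pp1:1 pp2:2 pp3:1
Op 3: read(P0, v0) -> 10. No state change.
Op 4: fork(P0) -> P2. 4 ppages; refcounts: pp0:3 pp1:2 pp2:3 pp3:1
Op 5: fork(P1) -> P3. 4 ppages; refcounts: pp0:4 pp1:2 pp2:4 pp3:2
Op 6: write(P1, v1, 180). refcount(pp3)=2>1 -> COPY to pp4. 5 ppages; refcounts: pp0:4 pp1:2 pp2:4 pp3:1 pp4:1
Op 7: write(P3, v0, 197). refcount(pp0)=4>1 -> COPY to pp5. 6 ppages; refcounts: pp0:3 pp1:2 pp2:4 pp3:1 pp4:1 pp5:1

yes yes yes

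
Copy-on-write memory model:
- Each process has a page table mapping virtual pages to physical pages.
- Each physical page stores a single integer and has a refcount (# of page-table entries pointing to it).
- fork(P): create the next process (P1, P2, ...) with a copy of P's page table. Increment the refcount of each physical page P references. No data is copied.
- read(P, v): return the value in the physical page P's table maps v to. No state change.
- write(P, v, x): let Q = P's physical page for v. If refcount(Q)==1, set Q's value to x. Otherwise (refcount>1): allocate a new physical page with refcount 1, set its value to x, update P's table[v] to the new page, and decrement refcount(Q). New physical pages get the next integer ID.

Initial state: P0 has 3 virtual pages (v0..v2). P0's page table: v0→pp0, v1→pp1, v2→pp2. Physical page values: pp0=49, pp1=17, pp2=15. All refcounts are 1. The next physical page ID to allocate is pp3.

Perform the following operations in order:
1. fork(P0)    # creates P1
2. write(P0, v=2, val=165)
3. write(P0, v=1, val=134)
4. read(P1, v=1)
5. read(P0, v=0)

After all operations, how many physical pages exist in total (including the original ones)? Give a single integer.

Op 1: fork(P0) -> P1. 3 ppages; refcounts: pp0:2 pp1:2 pp2:2
Op 2: write(P0, v2, 165). refcount(pp2)=2>1 -> COPY to pp3. 4 ppages; refcounts: pp0:2 pp1:2 pp2:1 pp3:1
Op 3: write(P0, v1, 134). refcount(pp1)=2>1 -> COPY to pp4. 5 ppages; refcounts: pp0:2 pp1:1 pp2:1 pp3:1 pp4:1
Op 4: read(P1, v1) -> 17. No state change.
Op 5: read(P0, v0) -> 49. No state change.

Answer: 5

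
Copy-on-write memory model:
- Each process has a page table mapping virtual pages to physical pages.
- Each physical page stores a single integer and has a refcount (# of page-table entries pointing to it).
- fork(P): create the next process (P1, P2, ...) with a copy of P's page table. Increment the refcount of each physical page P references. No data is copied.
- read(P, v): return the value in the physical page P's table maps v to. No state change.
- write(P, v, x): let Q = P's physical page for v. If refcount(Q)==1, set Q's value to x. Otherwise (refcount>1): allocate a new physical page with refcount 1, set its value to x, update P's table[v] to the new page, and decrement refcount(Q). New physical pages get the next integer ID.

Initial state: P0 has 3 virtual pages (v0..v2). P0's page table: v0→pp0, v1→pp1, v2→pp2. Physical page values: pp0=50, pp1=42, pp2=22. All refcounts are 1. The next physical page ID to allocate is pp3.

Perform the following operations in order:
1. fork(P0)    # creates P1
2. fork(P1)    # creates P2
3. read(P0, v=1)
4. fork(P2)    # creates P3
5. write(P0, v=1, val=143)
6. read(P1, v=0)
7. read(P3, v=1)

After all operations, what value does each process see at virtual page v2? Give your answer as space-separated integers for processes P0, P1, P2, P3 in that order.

Op 1: fork(P0) -> P1. 3 ppages; refcounts: pp0:2 pp1:2 pp2:2
Op 2: fork(P1) -> P2. 3 ppages; refcounts: pp0:3 pp1:3 pp2:3
Op 3: read(P0, v1) -> 42. No state change.
Op 4: fork(P2) -> P3. 3 ppages; refcounts: pp0:4 pp1:4 pp2:4
Op 5: write(P0, v1, 143). refcount(pp1)=4>1 -> COPY to pp3. 4 ppages; refcounts: pp0:4 pp1:3 pp2:4 pp3:1
Op 6: read(P1, v0) -> 50. No state change.
Op 7: read(P3, v1) -> 42. No state change.
P0: v2 -> pp2 = 22
P1: v2 -> pp2 = 22
P2: v2 -> pp2 = 22
P3: v2 -> pp2 = 22

Answer: 22 22 22 22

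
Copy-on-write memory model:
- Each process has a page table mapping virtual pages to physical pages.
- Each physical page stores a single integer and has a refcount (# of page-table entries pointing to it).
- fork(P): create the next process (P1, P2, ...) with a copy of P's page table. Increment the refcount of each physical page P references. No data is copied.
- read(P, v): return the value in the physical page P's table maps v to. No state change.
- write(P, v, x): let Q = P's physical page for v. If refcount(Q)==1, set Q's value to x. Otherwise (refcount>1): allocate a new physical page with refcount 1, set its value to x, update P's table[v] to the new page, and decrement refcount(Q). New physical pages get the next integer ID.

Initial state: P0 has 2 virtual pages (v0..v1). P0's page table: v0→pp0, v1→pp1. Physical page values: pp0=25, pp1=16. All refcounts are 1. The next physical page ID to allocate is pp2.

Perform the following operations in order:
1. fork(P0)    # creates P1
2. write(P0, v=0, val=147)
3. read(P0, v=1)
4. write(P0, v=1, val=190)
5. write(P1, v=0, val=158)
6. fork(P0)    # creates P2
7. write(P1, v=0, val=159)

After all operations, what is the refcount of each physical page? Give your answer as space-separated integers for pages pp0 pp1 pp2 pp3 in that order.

Op 1: fork(P0) -> P1. 2 ppages; refcounts: pp0:2 pp1:2
Op 2: write(P0, v0, 147). refcount(pp0)=2>1 -> COPY to pp2. 3 ppages; refcounts: pp0:1 pp1:2 pp2:1
Op 3: read(P0, v1) -> 16. No state change.
Op 4: write(P0, v1, 190). refcount(pp1)=2>1 -> COPY to pp3. 4 ppages; refcounts: pp0:1 pp1:1 pp2:1 pp3:1
Op 5: write(P1, v0, 158). refcount(pp0)=1 -> write in place. 4 ppages; refcounts: pp0:1 pp1:1 pp2:1 pp3:1
Op 6: fork(P0) -> P2. 4 ppages; refcounts: pp0:1 pp1:1 pp2:2 pp3:2
Op 7: write(P1, v0, 159). refcount(pp0)=1 -> write in place. 4 ppages; refcounts: pp0:1 pp1:1 pp2:2 pp3:2

Answer: 1 1 2 2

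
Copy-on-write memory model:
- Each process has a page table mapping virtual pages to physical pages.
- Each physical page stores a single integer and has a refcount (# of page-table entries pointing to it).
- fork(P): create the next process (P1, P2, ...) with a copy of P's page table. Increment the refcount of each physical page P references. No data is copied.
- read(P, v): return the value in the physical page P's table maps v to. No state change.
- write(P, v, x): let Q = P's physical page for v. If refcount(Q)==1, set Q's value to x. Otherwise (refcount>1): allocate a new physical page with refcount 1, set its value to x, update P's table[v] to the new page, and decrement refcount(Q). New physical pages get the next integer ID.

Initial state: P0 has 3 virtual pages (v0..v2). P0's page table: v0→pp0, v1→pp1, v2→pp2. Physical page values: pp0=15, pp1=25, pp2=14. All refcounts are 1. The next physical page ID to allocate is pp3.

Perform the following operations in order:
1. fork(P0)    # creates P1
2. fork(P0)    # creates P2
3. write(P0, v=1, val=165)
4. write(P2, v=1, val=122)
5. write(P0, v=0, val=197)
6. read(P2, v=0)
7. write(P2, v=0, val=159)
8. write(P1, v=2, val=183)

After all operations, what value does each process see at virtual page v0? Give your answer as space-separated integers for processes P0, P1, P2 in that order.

Answer: 197 15 159

Derivation:
Op 1: fork(P0) -> P1. 3 ppages; refcounts: pp0:2 pp1:2 pp2:2
Op 2: fork(P0) -> P2. 3 ppages; refcounts: pp0:3 pp1:3 pp2:3
Op 3: write(P0, v1, 165). refcount(pp1)=3>1 -> COPY to pp3. 4 ppages; refcounts: pp0:3 pp1:2 pp2:3 pp3:1
Op 4: write(P2, v1, 122). refcount(pp1)=2>1 -> COPY to pp4. 5 ppages; refcounts: pp0:3 pp1:1 pp2:3 pp3:1 pp4:1
Op 5: write(P0, v0, 197). refcount(pp0)=3>1 -> COPY to pp5. 6 ppages; refcounts: pp0:2 pp1:1 pp2:3 pp3:1 pp4:1 pp5:1
Op 6: read(P2, v0) -> 15. No state change.
Op 7: write(P2, v0, 159). refcount(pp0)=2>1 -> COPY to pp6. 7 ppages; refcounts: pp0:1 pp1:1 pp2:3 pp3:1 pp4:1 pp5:1 pp6:1
Op 8: write(P1, v2, 183). refcount(pp2)=3>1 -> COPY to pp7. 8 ppages; refcounts: pp0:1 pp1:1 pp2:2 pp3:1 pp4:1 pp5:1 pp6:1 pp7:1
P0: v0 -> pp5 = 197
P1: v0 -> pp0 = 15
P2: v0 -> pp6 = 159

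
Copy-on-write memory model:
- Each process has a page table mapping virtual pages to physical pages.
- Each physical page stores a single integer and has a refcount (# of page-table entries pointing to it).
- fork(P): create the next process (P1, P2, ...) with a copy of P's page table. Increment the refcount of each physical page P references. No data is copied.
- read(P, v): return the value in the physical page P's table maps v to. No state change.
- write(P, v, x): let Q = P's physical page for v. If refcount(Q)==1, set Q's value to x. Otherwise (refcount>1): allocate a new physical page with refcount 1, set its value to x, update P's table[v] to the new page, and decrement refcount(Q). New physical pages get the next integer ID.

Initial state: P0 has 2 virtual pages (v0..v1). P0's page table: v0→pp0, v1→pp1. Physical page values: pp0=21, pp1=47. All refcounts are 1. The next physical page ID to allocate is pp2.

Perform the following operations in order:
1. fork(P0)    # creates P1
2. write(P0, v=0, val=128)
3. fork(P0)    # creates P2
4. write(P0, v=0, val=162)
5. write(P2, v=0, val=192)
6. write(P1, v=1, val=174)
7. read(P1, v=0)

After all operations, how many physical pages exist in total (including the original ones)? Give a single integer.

Op 1: fork(P0) -> P1. 2 ppages; refcounts: pp0:2 pp1:2
Op 2: write(P0, v0, 128). refcount(pp0)=2>1 -> COPY to pp2. 3 ppages; refcounts: pp0:1 pp1:2 pp2:1
Op 3: fork(P0) -> P2. 3 ppages; refcounts: pp0:1 pp1:3 pp2:2
Op 4: write(P0, v0, 162). refcount(pp2)=2>1 -> COPY to pp3. 4 ppages; refcounts: pp0:1 pp1:3 pp2:1 pp3:1
Op 5: write(P2, v0, 192). refcount(pp2)=1 -> write in place. 4 ppages; refcounts: pp0:1 pp1:3 pp2:1 pp3:1
Op 6: write(P1, v1, 174). refcount(pp1)=3>1 -> COPY to pp4. 5 ppages; refcounts: pp0:1 pp1:2 pp2:1 pp3:1 pp4:1
Op 7: read(P1, v0) -> 21. No state change.

Answer: 5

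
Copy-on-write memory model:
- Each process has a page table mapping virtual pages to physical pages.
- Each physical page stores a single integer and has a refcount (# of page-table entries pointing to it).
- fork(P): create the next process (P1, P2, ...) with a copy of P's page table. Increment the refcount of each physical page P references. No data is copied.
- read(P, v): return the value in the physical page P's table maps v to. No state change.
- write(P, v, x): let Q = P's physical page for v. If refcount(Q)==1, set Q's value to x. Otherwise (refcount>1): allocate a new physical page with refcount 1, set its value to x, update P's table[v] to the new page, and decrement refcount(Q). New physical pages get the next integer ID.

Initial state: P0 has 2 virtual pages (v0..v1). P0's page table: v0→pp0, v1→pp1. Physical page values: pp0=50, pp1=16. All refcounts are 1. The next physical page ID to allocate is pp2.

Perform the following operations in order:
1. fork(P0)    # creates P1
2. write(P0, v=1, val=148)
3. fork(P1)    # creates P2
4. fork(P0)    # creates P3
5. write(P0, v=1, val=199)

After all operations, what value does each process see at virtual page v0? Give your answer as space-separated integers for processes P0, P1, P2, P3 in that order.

Op 1: fork(P0) -> P1. 2 ppages; refcounts: pp0:2 pp1:2
Op 2: write(P0, v1, 148). refcount(pp1)=2>1 -> COPY to pp2. 3 ppages; refcounts: pp0:2 pp1:1 pp2:1
Op 3: fork(P1) -> P2. 3 ppages; refcounts: pp0:3 pp1:2 pp2:1
Op 4: fork(P0) -> P3. 3 ppages; refcounts: pp0:4 pp1:2 pp2:2
Op 5: write(P0, v1, 199). refcount(pp2)=2>1 -> COPY to pp3. 4 ppages; refcounts: pp0:4 pp1:2 pp2:1 pp3:1
P0: v0 -> pp0 = 50
P1: v0 -> pp0 = 50
P2: v0 -> pp0 = 50
P3: v0 -> pp0 = 50

Answer: 50 50 50 50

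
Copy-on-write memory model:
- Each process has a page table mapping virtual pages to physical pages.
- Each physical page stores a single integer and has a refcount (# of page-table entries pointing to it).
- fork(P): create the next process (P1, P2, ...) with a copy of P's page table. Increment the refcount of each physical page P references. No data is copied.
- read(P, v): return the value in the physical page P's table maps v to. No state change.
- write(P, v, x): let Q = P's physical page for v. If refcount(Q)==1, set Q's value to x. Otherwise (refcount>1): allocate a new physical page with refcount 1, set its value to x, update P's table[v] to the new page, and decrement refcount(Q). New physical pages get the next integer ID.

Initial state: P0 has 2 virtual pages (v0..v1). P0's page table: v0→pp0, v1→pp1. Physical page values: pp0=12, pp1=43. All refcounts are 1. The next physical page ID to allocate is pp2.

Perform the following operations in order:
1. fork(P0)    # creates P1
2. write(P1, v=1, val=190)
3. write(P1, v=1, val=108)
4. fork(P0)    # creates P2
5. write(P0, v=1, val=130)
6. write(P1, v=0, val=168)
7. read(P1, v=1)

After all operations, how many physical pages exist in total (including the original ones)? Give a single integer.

Answer: 5

Derivation:
Op 1: fork(P0) -> P1. 2 ppages; refcounts: pp0:2 pp1:2
Op 2: write(P1, v1, 190). refcount(pp1)=2>1 -> COPY to pp2. 3 ppages; refcounts: pp0:2 pp1:1 pp2:1
Op 3: write(P1, v1, 108). refcount(pp2)=1 -> write in place. 3 ppages; refcounts: pp0:2 pp1:1 pp2:1
Op 4: fork(P0) -> P2. 3 ppages; refcounts: pp0:3 pp1:2 pp2:1
Op 5: write(P0, v1, 130). refcount(pp1)=2>1 -> COPY to pp3. 4 ppages; refcounts: pp0:3 pp1:1 pp2:1 pp3:1
Op 6: write(P1, v0, 168). refcount(pp0)=3>1 -> COPY to pp4. 5 ppages; refcounts: pp0:2 pp1:1 pp2:1 pp3:1 pp4:1
Op 7: read(P1, v1) -> 108. No state change.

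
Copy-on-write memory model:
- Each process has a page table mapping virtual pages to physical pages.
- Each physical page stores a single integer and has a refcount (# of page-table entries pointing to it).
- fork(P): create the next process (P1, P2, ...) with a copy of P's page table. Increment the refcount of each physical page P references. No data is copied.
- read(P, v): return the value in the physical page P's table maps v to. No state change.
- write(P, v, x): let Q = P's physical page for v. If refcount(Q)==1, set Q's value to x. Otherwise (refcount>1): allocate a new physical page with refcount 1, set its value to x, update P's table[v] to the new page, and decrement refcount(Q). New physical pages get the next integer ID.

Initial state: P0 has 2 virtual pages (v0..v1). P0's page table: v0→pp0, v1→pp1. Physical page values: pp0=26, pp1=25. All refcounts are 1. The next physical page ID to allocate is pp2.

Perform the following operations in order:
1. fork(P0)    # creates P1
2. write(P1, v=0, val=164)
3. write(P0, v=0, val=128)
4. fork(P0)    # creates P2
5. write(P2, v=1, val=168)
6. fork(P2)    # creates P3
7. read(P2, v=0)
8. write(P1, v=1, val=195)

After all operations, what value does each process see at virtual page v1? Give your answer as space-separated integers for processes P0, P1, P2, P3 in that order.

Op 1: fork(P0) -> P1. 2 ppages; refcounts: pp0:2 pp1:2
Op 2: write(P1, v0, 164). refcount(pp0)=2>1 -> COPY to pp2. 3 ppages; refcounts: pp0:1 pp1:2 pp2:1
Op 3: write(P0, v0, 128). refcount(pp0)=1 -> write in place. 3 ppages; refcounts: pp0:1 pp1:2 pp2:1
Op 4: fork(P0) -> P2. 3 ppages; refcounts: pp0:2 pp1:3 pp2:1
Op 5: write(P2, v1, 168). refcount(pp1)=3>1 -> COPY to pp3. 4 ppages; refcounts: pp0:2 pp1:2 pp2:1 pp3:1
Op 6: fork(P2) -> P3. 4 ppages; refcounts: pp0:3 pp1:2 pp2:1 pp3:2
Op 7: read(P2, v0) -> 128. No state change.
Op 8: write(P1, v1, 195). refcount(pp1)=2>1 -> COPY to pp4. 5 ppages; refcounts: pp0:3 pp1:1 pp2:1 pp3:2 pp4:1
P0: v1 -> pp1 = 25
P1: v1 -> pp4 = 195
P2: v1 -> pp3 = 168
P3: v1 -> pp3 = 168

Answer: 25 195 168 168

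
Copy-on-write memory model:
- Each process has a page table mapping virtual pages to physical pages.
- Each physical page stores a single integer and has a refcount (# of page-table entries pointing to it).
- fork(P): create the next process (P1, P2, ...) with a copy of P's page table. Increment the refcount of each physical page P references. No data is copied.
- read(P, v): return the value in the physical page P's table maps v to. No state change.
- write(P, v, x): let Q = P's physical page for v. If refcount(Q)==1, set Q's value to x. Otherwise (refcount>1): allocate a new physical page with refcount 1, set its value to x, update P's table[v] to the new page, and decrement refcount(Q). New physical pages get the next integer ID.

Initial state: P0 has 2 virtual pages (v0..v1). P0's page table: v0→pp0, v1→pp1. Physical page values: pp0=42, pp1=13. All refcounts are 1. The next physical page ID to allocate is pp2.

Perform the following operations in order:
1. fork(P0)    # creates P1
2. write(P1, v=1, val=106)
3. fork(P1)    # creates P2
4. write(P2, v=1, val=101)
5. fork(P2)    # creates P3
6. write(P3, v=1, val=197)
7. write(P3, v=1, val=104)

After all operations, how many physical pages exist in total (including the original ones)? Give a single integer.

Op 1: fork(P0) -> P1. 2 ppages; refcounts: pp0:2 pp1:2
Op 2: write(P1, v1, 106). refcount(pp1)=2>1 -> COPY to pp2. 3 ppages; refcounts: pp0:2 pp1:1 pp2:1
Op 3: fork(P1) -> P2. 3 ppages; refcounts: pp0:3 pp1:1 pp2:2
Op 4: write(P2, v1, 101). refcount(pp2)=2>1 -> COPY to pp3. 4 ppages; refcounts: pp0:3 pp1:1 pp2:1 pp3:1
Op 5: fork(P2) -> P3. 4 ppages; refcounts: pp0:4 pp1:1 pp2:1 pp3:2
Op 6: write(P3, v1, 197). refcount(pp3)=2>1 -> COPY to pp4. 5 ppages; refcounts: pp0:4 pp1:1 pp2:1 pp3:1 pp4:1
Op 7: write(P3, v1, 104). refcount(pp4)=1 -> write in place. 5 ppages; refcounts: pp0:4 pp1:1 pp2:1 pp3:1 pp4:1

Answer: 5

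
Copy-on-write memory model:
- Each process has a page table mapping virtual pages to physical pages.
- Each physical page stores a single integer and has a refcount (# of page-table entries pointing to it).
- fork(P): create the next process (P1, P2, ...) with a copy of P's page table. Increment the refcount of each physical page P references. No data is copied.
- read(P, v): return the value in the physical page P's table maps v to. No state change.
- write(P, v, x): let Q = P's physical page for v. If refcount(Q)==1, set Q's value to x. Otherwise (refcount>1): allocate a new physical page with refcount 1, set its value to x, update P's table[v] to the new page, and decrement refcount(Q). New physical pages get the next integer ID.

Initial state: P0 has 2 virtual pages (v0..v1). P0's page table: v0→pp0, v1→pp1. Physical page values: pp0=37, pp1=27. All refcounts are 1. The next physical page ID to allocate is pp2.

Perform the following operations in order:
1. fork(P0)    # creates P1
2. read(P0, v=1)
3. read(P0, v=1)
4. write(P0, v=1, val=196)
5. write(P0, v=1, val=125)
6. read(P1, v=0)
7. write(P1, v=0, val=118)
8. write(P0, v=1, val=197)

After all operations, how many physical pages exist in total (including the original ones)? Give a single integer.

Answer: 4

Derivation:
Op 1: fork(P0) -> P1. 2 ppages; refcounts: pp0:2 pp1:2
Op 2: read(P0, v1) -> 27. No state change.
Op 3: read(P0, v1) -> 27. No state change.
Op 4: write(P0, v1, 196). refcount(pp1)=2>1 -> COPY to pp2. 3 ppages; refcounts: pp0:2 pp1:1 pp2:1
Op 5: write(P0, v1, 125). refcount(pp2)=1 -> write in place. 3 ppages; refcounts: pp0:2 pp1:1 pp2:1
Op 6: read(P1, v0) -> 37. No state change.
Op 7: write(P1, v0, 118). refcount(pp0)=2>1 -> COPY to pp3. 4 ppages; refcounts: pp0:1 pp1:1 pp2:1 pp3:1
Op 8: write(P0, v1, 197). refcount(pp2)=1 -> write in place. 4 ppages; refcounts: pp0:1 pp1:1 pp2:1 pp3:1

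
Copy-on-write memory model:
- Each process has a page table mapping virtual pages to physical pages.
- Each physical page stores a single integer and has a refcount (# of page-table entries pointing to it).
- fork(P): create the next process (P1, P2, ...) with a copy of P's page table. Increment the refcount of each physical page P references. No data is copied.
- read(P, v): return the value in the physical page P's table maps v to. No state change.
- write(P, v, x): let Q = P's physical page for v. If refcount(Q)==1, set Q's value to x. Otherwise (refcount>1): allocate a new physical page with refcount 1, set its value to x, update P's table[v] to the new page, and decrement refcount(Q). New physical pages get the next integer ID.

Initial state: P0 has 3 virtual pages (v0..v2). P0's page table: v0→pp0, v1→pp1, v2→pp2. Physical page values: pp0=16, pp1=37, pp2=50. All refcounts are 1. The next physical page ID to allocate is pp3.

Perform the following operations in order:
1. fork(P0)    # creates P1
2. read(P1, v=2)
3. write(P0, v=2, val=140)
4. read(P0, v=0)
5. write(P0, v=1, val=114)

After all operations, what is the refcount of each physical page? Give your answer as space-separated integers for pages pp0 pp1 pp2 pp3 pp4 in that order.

Answer: 2 1 1 1 1

Derivation:
Op 1: fork(P0) -> P1. 3 ppages; refcounts: pp0:2 pp1:2 pp2:2
Op 2: read(P1, v2) -> 50. No state change.
Op 3: write(P0, v2, 140). refcount(pp2)=2>1 -> COPY to pp3. 4 ppages; refcounts: pp0:2 pp1:2 pp2:1 pp3:1
Op 4: read(P0, v0) -> 16. No state change.
Op 5: write(P0, v1, 114). refcount(pp1)=2>1 -> COPY to pp4. 5 ppages; refcounts: pp0:2 pp1:1 pp2:1 pp3:1 pp4:1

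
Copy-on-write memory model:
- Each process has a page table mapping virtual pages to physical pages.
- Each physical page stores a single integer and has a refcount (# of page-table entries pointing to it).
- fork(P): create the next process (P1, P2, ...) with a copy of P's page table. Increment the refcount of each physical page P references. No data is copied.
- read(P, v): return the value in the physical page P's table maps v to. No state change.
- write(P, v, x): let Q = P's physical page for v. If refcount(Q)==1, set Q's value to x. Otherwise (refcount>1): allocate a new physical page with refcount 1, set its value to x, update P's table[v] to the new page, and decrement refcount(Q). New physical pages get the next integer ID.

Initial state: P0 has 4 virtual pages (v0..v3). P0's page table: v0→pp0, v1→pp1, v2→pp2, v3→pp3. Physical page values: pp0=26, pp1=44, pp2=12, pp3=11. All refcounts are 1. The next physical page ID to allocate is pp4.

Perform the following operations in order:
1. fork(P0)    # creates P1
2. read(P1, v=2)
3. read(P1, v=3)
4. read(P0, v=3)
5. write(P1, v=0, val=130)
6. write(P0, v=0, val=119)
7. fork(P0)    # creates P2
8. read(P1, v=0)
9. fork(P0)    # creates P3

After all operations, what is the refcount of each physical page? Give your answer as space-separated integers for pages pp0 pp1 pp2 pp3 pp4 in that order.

Answer: 3 4 4 4 1

Derivation:
Op 1: fork(P0) -> P1. 4 ppages; refcounts: pp0:2 pp1:2 pp2:2 pp3:2
Op 2: read(P1, v2) -> 12. No state change.
Op 3: read(P1, v3) -> 11. No state change.
Op 4: read(P0, v3) -> 11. No state change.
Op 5: write(P1, v0, 130). refcount(pp0)=2>1 -> COPY to pp4. 5 ppages; refcounts: pp0:1 pp1:2 pp2:2 pp3:2 pp4:1
Op 6: write(P0, v0, 119). refcount(pp0)=1 -> write in place. 5 ppages; refcounts: pp0:1 pp1:2 pp2:2 pp3:2 pp4:1
Op 7: fork(P0) -> P2. 5 ppages; refcounts: pp0:2 pp1:3 pp2:3 pp3:3 pp4:1
Op 8: read(P1, v0) -> 130. No state change.
Op 9: fork(P0) -> P3. 5 ppages; refcounts: pp0:3 pp1:4 pp2:4 pp3:4 pp4:1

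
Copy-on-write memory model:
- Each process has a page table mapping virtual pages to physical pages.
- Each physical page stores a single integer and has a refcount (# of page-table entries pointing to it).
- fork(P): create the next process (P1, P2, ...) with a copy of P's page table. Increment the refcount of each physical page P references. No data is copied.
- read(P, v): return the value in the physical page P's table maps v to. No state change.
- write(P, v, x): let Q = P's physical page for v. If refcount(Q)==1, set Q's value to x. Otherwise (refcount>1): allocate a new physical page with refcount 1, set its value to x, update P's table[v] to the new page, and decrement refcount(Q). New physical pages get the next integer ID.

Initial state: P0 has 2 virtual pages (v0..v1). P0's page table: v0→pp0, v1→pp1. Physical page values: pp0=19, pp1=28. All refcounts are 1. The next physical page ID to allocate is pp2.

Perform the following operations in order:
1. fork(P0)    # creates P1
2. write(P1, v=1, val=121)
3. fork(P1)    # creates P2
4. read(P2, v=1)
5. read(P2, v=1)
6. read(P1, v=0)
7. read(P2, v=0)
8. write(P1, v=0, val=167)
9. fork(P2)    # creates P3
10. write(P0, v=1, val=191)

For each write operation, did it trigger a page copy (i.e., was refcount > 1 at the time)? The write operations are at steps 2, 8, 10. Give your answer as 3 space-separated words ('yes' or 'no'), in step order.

Op 1: fork(P0) -> P1. 2 ppages; refcounts: pp0:2 pp1:2
Op 2: write(P1, v1, 121). refcount(pp1)=2>1 -> COPY to pp2. 3 ppages; refcounts: pp0:2 pp1:1 pp2:1
Op 3: fork(P1) -> P2. 3 ppages; refcounts: pp0:3 pp1:1 pp2:2
Op 4: read(P2, v1) -> 121. No state change.
Op 5: read(P2, v1) -> 121. No state change.
Op 6: read(P1, v0) -> 19. No state change.
Op 7: read(P2, v0) -> 19. No state change.
Op 8: write(P1, v0, 167). refcount(pp0)=3>1 -> COPY to pp3. 4 ppages; refcounts: pp0:2 pp1:1 pp2:2 pp3:1
Op 9: fork(P2) -> P3. 4 ppages; refcounts: pp0:3 pp1:1 pp2:3 pp3:1
Op 10: write(P0, v1, 191). refcount(pp1)=1 -> write in place. 4 ppages; refcounts: pp0:3 pp1:1 pp2:3 pp3:1

yes yes no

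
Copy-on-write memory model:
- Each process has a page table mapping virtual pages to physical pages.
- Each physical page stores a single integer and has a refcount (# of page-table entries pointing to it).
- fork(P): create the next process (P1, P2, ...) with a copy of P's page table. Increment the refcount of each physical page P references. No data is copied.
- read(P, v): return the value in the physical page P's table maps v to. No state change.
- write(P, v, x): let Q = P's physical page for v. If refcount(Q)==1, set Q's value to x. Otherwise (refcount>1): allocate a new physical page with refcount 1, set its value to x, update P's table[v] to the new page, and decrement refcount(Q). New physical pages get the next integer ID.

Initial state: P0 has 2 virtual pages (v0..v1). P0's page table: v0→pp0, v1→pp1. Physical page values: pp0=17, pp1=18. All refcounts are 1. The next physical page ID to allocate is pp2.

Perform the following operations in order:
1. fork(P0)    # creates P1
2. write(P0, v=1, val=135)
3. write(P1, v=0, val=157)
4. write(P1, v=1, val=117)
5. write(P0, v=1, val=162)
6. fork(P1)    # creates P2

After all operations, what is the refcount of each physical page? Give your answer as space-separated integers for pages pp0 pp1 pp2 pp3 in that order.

Answer: 1 2 1 2

Derivation:
Op 1: fork(P0) -> P1. 2 ppages; refcounts: pp0:2 pp1:2
Op 2: write(P0, v1, 135). refcount(pp1)=2>1 -> COPY to pp2. 3 ppages; refcounts: pp0:2 pp1:1 pp2:1
Op 3: write(P1, v0, 157). refcount(pp0)=2>1 -> COPY to pp3. 4 ppages; refcounts: pp0:1 pp1:1 pp2:1 pp3:1
Op 4: write(P1, v1, 117). refcount(pp1)=1 -> write in place. 4 ppages; refcounts: pp0:1 pp1:1 pp2:1 pp3:1
Op 5: write(P0, v1, 162). refcount(pp2)=1 -> write in place. 4 ppages; refcounts: pp0:1 pp1:1 pp2:1 pp3:1
Op 6: fork(P1) -> P2. 4 ppages; refcounts: pp0:1 pp1:2 pp2:1 pp3:2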